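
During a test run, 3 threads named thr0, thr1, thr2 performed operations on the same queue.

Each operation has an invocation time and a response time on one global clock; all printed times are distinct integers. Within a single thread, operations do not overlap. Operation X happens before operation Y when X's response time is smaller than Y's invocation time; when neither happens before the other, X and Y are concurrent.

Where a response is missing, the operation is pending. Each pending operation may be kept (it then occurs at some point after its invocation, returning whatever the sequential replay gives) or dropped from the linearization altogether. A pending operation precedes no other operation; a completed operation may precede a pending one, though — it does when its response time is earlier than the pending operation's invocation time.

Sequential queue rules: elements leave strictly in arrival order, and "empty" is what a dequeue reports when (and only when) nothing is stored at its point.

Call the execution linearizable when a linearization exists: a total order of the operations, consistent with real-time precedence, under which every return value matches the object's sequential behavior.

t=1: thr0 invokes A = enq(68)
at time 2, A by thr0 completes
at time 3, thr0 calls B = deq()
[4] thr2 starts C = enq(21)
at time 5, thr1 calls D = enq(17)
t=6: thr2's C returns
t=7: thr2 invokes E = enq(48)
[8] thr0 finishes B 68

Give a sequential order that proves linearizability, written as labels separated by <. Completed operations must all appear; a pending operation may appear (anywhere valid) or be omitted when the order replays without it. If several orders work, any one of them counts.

A < B < C

after step 1 (A enq(68)): queue <68>
after step 2 (B deq() → 68): queue <>
after step 3 (C enq(21)): queue <21>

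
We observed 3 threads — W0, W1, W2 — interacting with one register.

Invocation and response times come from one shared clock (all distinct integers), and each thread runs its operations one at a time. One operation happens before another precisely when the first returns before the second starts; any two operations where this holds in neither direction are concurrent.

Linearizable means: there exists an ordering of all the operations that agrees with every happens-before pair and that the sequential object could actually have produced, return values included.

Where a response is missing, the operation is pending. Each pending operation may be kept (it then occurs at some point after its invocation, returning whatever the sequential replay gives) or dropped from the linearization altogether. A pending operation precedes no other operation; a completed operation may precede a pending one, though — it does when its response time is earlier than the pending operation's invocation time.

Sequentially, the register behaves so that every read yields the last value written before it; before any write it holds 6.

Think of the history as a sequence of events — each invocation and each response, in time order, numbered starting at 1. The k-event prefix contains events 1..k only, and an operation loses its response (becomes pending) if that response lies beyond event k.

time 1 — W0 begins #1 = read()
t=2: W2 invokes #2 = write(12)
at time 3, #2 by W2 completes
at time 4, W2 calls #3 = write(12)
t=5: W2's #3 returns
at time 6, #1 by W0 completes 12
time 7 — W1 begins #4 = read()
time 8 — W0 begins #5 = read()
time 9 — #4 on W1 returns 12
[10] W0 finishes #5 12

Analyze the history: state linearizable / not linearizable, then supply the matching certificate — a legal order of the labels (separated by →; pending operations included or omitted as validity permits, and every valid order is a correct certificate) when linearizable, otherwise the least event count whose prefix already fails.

after step 1 (#2 write(12)): value 12
after step 2 (#1 read() → 12): value 12
after step 3 (#3 write(12)): value 12
after step 4 (#4 read() → 12): value 12
after step 5 (#5 read() → 12): value 12

linearizable — witness: #2 → #1 → #3 → #4 → #5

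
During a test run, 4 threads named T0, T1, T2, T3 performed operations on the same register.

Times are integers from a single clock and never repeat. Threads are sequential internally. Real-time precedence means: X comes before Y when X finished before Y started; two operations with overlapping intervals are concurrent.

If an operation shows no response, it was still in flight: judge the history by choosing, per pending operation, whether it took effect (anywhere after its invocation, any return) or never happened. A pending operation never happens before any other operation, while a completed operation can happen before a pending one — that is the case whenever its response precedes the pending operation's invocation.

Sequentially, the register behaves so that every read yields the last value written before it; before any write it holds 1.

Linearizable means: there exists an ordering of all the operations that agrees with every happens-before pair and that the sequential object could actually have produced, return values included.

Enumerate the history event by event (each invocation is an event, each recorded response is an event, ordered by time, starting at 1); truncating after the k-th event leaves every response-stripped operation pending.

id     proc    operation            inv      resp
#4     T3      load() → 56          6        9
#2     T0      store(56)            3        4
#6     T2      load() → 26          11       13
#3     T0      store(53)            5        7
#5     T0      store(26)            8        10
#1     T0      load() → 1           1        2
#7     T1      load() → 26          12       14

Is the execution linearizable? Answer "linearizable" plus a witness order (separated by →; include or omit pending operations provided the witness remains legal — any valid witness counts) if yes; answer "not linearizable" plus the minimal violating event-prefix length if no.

1. #1 load() → 1, leaving value 1
2. #2 store(56), leaving value 56
3. #4 load() → 56, leaving value 56
4. #3 store(53), leaving value 53
5. #5 store(26), leaving value 26
6. #6 load() → 26, leaving value 26
7. #7 load() → 26, leaving value 26

linearizable — witness: #1 → #2 → #4 → #3 → #5 → #6 → #7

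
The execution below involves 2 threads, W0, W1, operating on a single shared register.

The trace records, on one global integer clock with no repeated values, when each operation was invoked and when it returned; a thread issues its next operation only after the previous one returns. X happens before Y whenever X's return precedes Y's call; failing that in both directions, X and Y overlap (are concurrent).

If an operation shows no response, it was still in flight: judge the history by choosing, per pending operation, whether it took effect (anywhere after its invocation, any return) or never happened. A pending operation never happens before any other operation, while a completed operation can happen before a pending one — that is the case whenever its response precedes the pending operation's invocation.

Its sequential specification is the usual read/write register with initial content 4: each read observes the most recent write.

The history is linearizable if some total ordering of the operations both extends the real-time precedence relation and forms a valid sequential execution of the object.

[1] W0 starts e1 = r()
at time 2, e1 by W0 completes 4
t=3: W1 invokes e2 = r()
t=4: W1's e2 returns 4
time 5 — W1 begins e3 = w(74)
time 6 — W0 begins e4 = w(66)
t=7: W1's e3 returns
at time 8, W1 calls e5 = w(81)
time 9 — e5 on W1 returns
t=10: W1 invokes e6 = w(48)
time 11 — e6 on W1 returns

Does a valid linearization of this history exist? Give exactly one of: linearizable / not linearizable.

a witness: e1, e2, e3, e4, e5, e6
step 1: e1 r() → 4 — value 4
step 2: e2 r() → 4 — value 4
step 3: e3 w(74) — value 74
step 4: e4 w(66) (pending, included) — value 66
step 5: e5 w(81) — value 81
step 6: e6 w(48) — value 48

linearizable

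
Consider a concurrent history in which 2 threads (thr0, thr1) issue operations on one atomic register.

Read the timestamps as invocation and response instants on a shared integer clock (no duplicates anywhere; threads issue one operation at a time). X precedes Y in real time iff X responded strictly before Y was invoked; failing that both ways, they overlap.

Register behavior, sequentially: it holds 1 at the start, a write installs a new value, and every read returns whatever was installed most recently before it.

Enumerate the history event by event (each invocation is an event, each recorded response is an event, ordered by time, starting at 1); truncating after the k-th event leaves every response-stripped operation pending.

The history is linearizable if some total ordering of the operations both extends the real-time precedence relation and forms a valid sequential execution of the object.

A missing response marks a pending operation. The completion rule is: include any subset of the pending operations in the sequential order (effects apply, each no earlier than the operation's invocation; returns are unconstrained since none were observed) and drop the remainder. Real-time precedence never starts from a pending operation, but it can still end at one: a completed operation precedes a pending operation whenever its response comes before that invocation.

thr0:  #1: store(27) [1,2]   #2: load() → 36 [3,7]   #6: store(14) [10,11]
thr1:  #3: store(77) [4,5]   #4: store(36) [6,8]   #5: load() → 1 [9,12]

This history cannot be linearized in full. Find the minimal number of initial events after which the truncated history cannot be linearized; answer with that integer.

12

one valid order for events 1..11 is #1, #3, #4, #2, #5, #6:
step 1: #1 store(27) — value 27
step 2: #3 store(77) — value 77
step 3: #4 store(36) — value 36
step 4: #2 load() → 36 — value 36
step 5: #5 load() (pending, included) — value 36
step 6: #6 store(14) — value 14
with event 12 included (#5 responding at time 12), all real-time-consistent orders fail
take #1, #2, #3, #4, #5, #6: step 2 already fails, because #2 load() → 36 cannot occur there
take #1, #2, #3, #4, #6, #5: step 2 already fails, because #2 load() → 36 cannot occur there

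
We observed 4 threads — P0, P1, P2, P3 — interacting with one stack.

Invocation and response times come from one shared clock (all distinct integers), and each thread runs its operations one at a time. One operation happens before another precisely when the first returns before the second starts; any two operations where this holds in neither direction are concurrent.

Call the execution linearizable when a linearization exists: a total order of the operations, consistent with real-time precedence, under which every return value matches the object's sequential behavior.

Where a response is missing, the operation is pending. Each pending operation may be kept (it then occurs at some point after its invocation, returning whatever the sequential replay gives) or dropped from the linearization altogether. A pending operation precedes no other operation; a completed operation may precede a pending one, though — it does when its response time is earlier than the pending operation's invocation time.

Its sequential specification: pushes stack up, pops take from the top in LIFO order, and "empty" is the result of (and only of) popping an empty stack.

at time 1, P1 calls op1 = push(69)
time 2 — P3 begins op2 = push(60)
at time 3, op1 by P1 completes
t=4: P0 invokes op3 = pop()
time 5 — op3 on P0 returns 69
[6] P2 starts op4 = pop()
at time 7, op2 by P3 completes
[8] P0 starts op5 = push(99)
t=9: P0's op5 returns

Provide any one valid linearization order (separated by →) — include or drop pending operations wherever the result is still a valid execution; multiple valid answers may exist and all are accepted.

op1 → op3 → op2 → op4 → op5

1. op1 push(69), leaving stack <69>
2. op3 pop() → 69, leaving stack <>
3. op2 push(60), leaving stack <60>
4. op4 pop() (pending, included), leaving stack <>
5. op5 push(99), leaving stack <99>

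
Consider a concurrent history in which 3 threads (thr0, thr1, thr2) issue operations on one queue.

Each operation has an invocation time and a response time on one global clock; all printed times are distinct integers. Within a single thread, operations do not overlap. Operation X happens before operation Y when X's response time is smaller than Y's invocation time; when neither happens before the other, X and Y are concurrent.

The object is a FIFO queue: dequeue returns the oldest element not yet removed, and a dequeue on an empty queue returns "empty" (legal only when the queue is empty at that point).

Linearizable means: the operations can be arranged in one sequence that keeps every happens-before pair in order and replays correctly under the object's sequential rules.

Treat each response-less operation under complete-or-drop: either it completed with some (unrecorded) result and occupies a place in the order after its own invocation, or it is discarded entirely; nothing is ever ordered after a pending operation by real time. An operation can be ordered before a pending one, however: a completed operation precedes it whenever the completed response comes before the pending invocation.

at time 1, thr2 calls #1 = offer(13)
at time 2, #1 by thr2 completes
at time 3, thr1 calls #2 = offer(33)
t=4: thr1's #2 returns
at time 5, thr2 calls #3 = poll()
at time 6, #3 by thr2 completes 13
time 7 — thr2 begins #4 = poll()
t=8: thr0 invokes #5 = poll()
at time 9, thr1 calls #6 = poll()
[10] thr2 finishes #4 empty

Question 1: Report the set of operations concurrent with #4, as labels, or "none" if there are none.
#5, #6

#4 runs from 7 to 10; window-overlapping ops are concurrent
#1 [1,2]: before
#2 [3,4]: before
#3 [5,6]: before
#5 [8,…): concurrent
#6 [9,…): concurrent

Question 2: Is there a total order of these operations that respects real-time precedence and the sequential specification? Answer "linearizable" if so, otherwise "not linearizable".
linearizable

a witness: #1, #2, #3, #5, #4
after step 1 (#1 offer(13)): queue <13>
after step 2 (#2 offer(33)): queue <13,33>
after step 3 (#3 poll() → 13): queue <33>
after step 4 (#5 poll() (pending, included)): queue <>
after step 5 (#4 poll() → empty): queue <>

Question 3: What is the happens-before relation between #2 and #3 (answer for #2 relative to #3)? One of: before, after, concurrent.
before

#2 spans [3,4], #3 spans [5,6]
resp(#2)=4 < inv(#3)=5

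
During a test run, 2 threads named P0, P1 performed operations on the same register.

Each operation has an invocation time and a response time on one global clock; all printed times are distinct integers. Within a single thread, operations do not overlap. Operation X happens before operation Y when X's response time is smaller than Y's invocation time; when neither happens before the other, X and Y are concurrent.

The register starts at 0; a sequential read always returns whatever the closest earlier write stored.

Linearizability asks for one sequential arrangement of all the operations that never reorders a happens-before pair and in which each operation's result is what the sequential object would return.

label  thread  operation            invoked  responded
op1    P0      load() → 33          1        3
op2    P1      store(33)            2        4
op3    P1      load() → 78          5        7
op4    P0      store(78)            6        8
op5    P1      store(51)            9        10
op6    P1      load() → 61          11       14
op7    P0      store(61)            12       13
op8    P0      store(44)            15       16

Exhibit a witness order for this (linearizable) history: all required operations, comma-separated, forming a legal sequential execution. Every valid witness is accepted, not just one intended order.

op2, op1, op4, op3, op5, op7, op6, op8

1. op2 store(33), leaving value 33
2. op1 load() → 33, leaving value 33
3. op4 store(78), leaving value 78
4. op3 load() → 78, leaving value 78
5. op5 store(51), leaving value 51
6. op7 store(61), leaving value 61
7. op6 load() → 61, leaving value 61
8. op8 store(44), leaving value 44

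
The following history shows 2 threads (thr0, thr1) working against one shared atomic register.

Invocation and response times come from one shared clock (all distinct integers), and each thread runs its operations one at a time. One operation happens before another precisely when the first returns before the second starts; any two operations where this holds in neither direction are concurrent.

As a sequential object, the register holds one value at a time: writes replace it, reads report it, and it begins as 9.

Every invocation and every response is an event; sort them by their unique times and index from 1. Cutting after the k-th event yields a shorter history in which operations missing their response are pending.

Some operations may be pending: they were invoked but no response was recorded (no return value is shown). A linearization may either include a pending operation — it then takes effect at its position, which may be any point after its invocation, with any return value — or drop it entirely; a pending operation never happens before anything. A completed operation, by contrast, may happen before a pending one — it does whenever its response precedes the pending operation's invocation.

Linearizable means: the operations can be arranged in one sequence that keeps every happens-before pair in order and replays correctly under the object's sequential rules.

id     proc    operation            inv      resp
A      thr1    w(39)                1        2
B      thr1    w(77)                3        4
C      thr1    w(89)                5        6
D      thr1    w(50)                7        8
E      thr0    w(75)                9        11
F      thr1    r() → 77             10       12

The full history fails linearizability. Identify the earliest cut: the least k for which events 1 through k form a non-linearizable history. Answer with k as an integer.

12

one valid order for events 1..11 is A, B, C, D, E:
step 1: A w(39) — value 39
step 2: B w(77) — value 77
step 3: C w(89) — value 89
step 4: D w(50) — value 50
step 5: E w(75) — value 75
with event 12 included (F responding at time 12), all real-time-consistent orders fail
sample order A, B, C, D, E, F stalls at step 6 — F r() → 77 has no legal effect
sample order A, B, C, D, F, E stalls at step 5 — F r() → 77 has no legal effect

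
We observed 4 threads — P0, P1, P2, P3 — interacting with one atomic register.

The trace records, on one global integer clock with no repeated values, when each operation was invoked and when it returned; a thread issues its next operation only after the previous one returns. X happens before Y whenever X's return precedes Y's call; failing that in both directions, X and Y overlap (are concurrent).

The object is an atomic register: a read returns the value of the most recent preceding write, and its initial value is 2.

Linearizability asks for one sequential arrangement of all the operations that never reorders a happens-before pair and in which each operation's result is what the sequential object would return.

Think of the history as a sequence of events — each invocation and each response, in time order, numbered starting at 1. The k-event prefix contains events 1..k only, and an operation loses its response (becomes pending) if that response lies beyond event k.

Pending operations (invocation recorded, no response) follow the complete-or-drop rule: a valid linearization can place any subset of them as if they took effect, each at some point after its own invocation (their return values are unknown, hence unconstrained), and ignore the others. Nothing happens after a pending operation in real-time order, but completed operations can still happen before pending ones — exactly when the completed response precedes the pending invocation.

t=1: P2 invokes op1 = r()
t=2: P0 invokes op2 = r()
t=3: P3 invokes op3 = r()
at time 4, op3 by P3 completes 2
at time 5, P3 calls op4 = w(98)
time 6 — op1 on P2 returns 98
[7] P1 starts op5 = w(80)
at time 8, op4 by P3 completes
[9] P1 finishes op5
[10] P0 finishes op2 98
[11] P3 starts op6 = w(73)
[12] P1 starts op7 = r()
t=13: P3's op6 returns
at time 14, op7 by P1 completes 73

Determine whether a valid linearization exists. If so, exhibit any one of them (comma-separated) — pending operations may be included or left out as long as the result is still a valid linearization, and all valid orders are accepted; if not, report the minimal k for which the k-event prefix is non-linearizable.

1. op3 r() → 2, leaving value 2
2. op4 w(98), leaving value 98
3. op1 r() → 98, leaving value 98
4. op2 r() → 98, leaving value 98
5. op5 w(80), leaving value 80
6. op6 w(73), leaving value 73
7. op7 r() → 73, leaving value 73

linearizable — witness: op3, op4, op1, op2, op5, op6, op7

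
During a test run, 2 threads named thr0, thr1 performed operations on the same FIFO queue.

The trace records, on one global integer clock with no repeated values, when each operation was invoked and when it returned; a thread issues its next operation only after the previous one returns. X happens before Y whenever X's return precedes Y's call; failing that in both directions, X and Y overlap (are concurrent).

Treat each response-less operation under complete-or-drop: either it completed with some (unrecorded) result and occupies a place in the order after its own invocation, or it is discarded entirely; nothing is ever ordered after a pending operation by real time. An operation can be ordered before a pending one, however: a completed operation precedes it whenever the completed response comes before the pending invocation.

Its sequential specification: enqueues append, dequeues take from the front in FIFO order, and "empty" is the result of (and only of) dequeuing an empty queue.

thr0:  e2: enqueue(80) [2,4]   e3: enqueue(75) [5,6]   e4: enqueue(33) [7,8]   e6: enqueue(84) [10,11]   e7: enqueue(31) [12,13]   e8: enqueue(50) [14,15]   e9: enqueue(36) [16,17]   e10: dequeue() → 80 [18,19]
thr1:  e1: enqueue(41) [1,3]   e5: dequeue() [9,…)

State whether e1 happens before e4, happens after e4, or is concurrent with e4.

before

e1 spans [1,3], e4 spans [7,8]
resp(e1)=3 < inv(e4)=7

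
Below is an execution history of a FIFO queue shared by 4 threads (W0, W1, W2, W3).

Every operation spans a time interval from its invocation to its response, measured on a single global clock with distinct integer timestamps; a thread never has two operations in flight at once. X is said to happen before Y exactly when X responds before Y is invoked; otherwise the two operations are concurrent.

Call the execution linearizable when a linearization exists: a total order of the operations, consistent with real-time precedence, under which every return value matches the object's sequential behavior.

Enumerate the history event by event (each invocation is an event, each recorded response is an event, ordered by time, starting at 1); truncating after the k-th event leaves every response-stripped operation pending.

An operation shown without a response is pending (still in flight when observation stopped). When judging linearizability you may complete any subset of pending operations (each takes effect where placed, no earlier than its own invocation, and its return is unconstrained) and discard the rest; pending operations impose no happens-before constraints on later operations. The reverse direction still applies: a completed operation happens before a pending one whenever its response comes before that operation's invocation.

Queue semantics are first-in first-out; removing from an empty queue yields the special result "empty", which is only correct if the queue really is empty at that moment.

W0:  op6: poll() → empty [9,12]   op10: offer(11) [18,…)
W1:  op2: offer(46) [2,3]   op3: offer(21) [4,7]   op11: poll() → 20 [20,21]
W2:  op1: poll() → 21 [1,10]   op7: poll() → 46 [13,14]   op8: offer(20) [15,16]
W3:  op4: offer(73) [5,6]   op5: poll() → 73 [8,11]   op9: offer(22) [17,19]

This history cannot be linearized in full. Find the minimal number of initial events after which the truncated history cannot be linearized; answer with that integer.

one valid order for events 1..11 is op2, op3, op4, op6, op1, op5:
1. op2 offer(46), leaving queue <46>
2. op3 offer(21), leaving queue <46,21>
3. op4 offer(73), leaving queue <46,21,73>
4. op6 poll() (pending, included), leaving queue <21,73>
5. op1 poll() → 21, leaving queue <73>
6. op5 poll() → 73, leaving queue <>
event 12 — op6's response, time 12 — after it, nothing linearizes
one such order, op1, op2, op3, op4, op5, op6, breaks at step 1 where op1 poll() → 21 is illegal
one such order, op1, op2, op3, op4, op6, op5, breaks at step 1 where op1 poll() → 21 is illegal

12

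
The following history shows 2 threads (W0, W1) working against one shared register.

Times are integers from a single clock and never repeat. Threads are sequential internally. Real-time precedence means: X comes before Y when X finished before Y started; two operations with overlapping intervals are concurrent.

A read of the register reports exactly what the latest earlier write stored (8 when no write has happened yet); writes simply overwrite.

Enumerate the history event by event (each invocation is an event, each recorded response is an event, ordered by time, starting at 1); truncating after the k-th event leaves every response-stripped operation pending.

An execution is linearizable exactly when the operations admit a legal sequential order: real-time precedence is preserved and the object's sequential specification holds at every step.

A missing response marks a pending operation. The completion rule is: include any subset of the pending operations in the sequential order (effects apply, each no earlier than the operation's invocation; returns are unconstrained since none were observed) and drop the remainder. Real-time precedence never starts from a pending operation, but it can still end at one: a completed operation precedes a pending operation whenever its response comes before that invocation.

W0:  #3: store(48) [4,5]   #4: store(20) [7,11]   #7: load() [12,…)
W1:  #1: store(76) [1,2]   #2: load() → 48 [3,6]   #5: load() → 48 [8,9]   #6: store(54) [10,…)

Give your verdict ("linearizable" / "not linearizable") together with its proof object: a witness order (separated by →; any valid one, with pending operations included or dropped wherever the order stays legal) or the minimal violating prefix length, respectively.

after step 1 (#1 store(76)): value 76
after step 2 (#3 store(48)): value 48
after step 3 (#2 load() → 48): value 48
after step 4 (#5 load() → 48): value 48
after step 5 (#4 store(20)): value 20

linearizable — witness: #1 → #3 → #2 → #5 → #4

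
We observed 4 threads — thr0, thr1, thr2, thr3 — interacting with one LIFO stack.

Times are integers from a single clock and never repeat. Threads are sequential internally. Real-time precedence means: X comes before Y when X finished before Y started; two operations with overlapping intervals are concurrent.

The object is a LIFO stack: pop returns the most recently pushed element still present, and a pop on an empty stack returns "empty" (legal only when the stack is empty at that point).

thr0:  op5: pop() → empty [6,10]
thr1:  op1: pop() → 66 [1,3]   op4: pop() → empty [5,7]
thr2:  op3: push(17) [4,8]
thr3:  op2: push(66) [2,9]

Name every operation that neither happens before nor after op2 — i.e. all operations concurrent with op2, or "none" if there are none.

op1, op3, op4, op5

op2 runs from 2 to 9; window-overlapping ops are concurrent
op1 [1,3]: concurrent
op3 [4,8]: concurrent
op4 [5,7]: concurrent
op5 [6,10]: concurrent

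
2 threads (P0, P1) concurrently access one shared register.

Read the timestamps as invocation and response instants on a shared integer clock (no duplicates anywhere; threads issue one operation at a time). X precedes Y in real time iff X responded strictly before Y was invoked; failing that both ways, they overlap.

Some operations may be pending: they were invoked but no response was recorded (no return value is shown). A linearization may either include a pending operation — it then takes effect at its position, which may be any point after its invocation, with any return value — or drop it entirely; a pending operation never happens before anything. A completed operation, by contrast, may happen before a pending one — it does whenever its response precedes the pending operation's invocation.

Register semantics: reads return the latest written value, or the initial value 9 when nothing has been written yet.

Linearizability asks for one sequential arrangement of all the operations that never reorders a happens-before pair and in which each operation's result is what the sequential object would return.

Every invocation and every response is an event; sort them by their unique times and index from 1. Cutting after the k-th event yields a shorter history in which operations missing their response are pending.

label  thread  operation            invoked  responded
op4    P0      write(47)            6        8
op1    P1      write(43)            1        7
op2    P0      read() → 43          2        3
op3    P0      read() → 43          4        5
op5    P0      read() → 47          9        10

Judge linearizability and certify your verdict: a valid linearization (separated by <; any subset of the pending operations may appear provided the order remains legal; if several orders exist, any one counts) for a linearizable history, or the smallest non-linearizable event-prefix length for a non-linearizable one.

step 1: op1 write(43) — value 43
step 2: op2 read() → 43 — value 43
step 3: op3 read() → 43 — value 43
step 4: op4 write(47) — value 47
step 5: op5 read() → 47 — value 47

linearizable — witness: op1 < op2 < op3 < op4 < op5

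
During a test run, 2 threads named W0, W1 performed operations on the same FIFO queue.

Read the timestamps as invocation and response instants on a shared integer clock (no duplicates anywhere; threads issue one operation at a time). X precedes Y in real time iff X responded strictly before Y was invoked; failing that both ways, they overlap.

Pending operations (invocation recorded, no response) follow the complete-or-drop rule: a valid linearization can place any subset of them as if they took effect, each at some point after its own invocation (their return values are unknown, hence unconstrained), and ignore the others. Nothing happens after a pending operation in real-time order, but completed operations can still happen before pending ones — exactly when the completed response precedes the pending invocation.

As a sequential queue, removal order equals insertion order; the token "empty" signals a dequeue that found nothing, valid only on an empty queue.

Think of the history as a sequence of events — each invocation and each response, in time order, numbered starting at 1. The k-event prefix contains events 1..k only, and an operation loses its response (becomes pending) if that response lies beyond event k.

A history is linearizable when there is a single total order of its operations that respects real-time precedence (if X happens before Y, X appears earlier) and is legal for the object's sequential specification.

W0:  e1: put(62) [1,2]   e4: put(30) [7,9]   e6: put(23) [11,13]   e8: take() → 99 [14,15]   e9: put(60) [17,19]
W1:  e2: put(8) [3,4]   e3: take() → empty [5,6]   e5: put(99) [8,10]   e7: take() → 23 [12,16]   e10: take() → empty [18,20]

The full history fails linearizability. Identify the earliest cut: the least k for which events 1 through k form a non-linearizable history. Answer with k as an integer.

6

events 1..5 are linearizable; a witness order is e1, e2:
step 1: e1 put(62) — queue <62>
step 2: e2 put(8) — queue <62,8>
with event 6 included (e3 responding at time 6), all real-time-consistent orders fail
for example e1, e2, e3 fails at step 3: e3 take() → empty is not legal there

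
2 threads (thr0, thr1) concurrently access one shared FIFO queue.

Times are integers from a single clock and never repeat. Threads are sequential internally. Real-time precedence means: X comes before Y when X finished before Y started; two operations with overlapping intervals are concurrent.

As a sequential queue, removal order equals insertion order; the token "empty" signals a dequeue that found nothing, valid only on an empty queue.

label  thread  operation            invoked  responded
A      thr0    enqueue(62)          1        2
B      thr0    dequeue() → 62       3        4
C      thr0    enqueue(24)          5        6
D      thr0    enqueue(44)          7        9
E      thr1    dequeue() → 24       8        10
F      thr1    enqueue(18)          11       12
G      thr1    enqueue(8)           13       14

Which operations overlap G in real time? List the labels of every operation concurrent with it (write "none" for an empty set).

none

G spans [13,14]; an op avoiding the whole window 13..14 is ordered, any other is concurrent
A [1,2]: before
B [3,4]: before
C [5,6]: before
D [7,9]: before
E [8,10]: before
F [11,12]: before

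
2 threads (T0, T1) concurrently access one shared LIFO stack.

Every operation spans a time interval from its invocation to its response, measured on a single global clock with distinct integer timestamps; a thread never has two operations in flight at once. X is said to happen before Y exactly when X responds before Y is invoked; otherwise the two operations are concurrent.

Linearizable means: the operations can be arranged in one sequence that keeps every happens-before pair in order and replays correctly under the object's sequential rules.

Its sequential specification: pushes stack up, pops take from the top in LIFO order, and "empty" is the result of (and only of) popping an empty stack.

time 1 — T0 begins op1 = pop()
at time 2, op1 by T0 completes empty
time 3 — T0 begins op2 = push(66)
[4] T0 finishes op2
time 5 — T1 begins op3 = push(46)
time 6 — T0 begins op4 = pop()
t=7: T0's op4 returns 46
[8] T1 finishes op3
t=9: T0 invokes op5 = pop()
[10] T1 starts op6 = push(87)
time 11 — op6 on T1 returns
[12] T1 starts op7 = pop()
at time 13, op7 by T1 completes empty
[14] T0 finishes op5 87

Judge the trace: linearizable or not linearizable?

not linearizable

cut after 12 events: linearizable; cut after 13 events (op7 responds, time 13): not linearizable
no legal order exists: 2 real-time-consistent candidates over 6 completed LIFO stack operations, all rejected
completion choices over the 1 pending operation (op5) were checked; none helps
e.g. op1, op2, op3, op4, op6, op7 (pending dropped): illegal at step 6, since op7 pop() → empty cannot apply there
e.g. op1, op2, op4, op3, op6, op7 (pending dropped): illegal at step 3, since op4 pop() → 46 cannot apply there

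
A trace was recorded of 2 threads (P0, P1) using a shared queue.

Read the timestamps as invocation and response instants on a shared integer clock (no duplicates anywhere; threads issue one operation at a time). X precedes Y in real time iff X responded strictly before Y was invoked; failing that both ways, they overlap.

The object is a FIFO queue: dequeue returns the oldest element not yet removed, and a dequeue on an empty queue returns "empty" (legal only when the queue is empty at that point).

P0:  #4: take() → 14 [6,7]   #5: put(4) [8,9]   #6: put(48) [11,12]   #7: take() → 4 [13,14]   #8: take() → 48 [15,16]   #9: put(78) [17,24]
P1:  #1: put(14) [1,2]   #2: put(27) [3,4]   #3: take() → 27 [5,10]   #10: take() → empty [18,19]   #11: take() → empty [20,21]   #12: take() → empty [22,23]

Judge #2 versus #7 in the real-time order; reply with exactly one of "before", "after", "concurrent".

#2 spans [3,4], #7 spans [13,14]
resp(#2)=4 < inv(#7)=13

before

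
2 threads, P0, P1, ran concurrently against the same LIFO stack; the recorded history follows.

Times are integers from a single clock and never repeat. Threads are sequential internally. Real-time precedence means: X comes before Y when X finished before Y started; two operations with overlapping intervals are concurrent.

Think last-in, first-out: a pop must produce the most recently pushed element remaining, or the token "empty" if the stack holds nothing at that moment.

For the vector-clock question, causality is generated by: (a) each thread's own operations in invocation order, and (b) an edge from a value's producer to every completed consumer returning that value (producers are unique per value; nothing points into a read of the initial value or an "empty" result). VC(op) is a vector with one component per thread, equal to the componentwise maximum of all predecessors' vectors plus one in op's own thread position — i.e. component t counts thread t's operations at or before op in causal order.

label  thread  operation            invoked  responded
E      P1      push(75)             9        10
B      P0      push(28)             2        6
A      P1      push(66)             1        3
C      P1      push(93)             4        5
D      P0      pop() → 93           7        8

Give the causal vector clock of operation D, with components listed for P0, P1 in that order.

A (invocation 1): nothing precedes it; P1's component alone gives (0, 1)
B (invocation 2): nothing precedes it; P0's component alone gives (1, 0)
invoked at 4, C merges VC(A)=(0, 1) and bumps P1's slot → (0, 2)
invoked at 9, E merges VC(C)=(0, 2) and bumps P1's slot → (0, 3)
invoked at 7, D merges VC(B)=(1, 0), VC(C)=(0, 2) and bumps P0's slot → (2, 2)
target: VC(D) = (2, 2)

(2, 2)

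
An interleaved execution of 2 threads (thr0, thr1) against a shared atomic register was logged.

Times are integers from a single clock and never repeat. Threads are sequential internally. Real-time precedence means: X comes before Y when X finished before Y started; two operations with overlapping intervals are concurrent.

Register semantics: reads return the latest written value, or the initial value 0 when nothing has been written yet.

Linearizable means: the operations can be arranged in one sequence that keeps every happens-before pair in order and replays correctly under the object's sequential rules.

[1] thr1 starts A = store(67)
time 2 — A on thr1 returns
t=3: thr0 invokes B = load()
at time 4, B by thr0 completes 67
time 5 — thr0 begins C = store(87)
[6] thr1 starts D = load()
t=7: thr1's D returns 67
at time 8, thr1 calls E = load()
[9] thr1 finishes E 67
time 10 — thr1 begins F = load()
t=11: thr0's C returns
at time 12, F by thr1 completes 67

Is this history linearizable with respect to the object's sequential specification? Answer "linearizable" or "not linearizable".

linearizable

a witness: A, B, D, E, F, C
after step 1 (A store(67)): value 67
after step 2 (B load() → 67): value 67
after step 3 (D load() → 67): value 67
after step 4 (E load() → 67): value 67
after step 5 (F load() → 67): value 67
after step 6 (C store(87)): value 87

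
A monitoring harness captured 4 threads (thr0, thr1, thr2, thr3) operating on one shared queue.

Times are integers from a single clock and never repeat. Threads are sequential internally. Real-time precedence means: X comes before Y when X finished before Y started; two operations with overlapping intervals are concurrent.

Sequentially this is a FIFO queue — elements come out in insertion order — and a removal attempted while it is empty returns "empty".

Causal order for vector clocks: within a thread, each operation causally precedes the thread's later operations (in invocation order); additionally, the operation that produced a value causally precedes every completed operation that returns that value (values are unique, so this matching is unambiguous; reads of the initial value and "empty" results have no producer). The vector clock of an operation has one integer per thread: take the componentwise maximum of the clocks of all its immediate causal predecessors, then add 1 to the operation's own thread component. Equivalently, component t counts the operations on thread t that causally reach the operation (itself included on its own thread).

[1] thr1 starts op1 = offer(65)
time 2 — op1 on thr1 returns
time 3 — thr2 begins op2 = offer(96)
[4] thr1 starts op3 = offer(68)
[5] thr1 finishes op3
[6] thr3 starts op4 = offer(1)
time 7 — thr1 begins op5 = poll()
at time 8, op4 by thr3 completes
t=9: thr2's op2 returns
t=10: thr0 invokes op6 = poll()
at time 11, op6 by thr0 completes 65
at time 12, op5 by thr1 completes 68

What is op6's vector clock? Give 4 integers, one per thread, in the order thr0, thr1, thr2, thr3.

(1, 1, 0, 0)

op4 (invocation 6): nothing precedes it; thr3's component alone gives (0, 0, 0, 1)
op2 (invocation 3): nothing precedes it; thr2's component alone gives (0, 0, 1, 0)
op1 (invocation 1): nothing precedes it; thr1's component alone gives (0, 1, 0, 0)
from VC(op1)=(0, 1, 0, 0), op3 (invoked 4) maxes components and bumps thr1 → (0, 2, 0, 0)
from VC(op1)=(0, 1, 0, 0), op6 (invoked 10) maxes components and bumps thr0 → (1, 1, 0, 0)
from VC(op3)=(0, 2, 0, 0), op5 (invoked 7) maxes components and bumps thr1 → (0, 3, 0, 0)
target: VC(op6) = (1, 1, 0, 0)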